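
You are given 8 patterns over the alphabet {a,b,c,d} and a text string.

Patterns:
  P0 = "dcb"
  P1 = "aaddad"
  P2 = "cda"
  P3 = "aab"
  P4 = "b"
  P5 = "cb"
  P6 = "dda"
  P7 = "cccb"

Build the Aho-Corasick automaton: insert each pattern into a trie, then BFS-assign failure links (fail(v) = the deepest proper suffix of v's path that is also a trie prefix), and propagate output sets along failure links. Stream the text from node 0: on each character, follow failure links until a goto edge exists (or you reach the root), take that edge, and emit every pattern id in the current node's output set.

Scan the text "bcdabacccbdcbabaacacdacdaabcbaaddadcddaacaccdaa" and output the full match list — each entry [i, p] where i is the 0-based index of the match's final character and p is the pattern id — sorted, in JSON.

Build:
Trie (insert patterns):
  n0 'ε': a→4 b→14 c→10 d→1
  n1 'd': c→2 d→16
  n2 'dc': b→3
  n3 'dcb': ·  ←P0
  n4 'a': a→5
  n5 'aa': b→13 d→6
  n6 'aad': d→7
  n7 'aadd': a→8
  n8 'aadda': d→9
  n9 'aaddad': ·  ←P1
  n10 'c': b→15 c→18 d→11
  n11 'cd': a→12
  n12 'cda': ·  ←P2
  n13 'aab': ·  ←P3
  n14 'b': ·  ←P4
  n15 'cb': ·  ←P5
  n16 'dd': a→17
  n17 'dda': ·  ←P6
  n18 'cc': c→19
  n19 'ccc': b→20
  n20 'cccb': ·  ←P7

BFS fail/out derivation:
  n1('d'): parent n0 fail=0; on 'd' 0 → fail=0;  out ∅∪∅=∅
  n4('a'): parent n0 fail=0; on 'a' 0 → fail=0;  out ∅∪∅=∅
  n10('c'): parent n0 fail=0; on 'c' 0 → fail=0;  out ∅∪∅=∅
  n14('b'): parent n0 fail=0; on 'b' 0 → fail=0;  out {4}∪∅={4}
  n2('dc'): parent n1 fail=0; on 'c' 0 → fail=10;  out ∅∪∅=∅
  n5('aa'): parent n4 fail=0; on 'a' 0 → fail=4;  out ∅∪∅=∅
  n11('cd'): parent n10 fail=0; on 'd' 0 → fail=1;  out ∅∪∅=∅
  n15('cb'): parent n10 fail=0; on 'b' 0 → fail=14;  out {5}∪{4}={4,5}
  n16('dd'): parent n1 fail=0; on 'd' 0 → fail=1;  out ∅∪∅=∅
  n18('cc'): parent n10 fail=0; on 'c' 0 → fail=10;  out ∅∪∅=∅
  n3('dcb'): parent n2 fail=10; on 'b' 10 → fail=15;  out {0}∪{4,5}={0,4,5}
  n6('aad'): parent n5 fail=4; on 'd' 4→0 → fail=1;  out ∅∪∅=∅
  n12('cda'): parent n11 fail=1; on 'a' 1→0 → fail=4;  out {2}∪∅={2}
  n13('aab'): parent n5 fail=4; on 'b' 4→0 → fail=14;  out {3}∪{4}={3,4}
  n17('dda'): parent n16 fail=1; on 'a' 1→0 → fail=4;  out {6}∪∅={6}
  n19('ccc'): parent n18 fail=10; on 'c' 10 → fail=18;  out ∅∪∅=∅
  n7('aadd'): parent n6 fail=1; on 'd' 1 → fail=16;  out ∅∪∅=∅
  n20('cccb'): parent n19 fail=18; on 'b' 18→10 → fail=15;  out {7}∪{4,5}={4,5,7}
  n8('aadda'): parent n7 fail=16; on 'a' 16 → fail=17;  out ∅∪{6}={6}
  n9('aaddad'): parent n8 fail=17; on 'd' 17→4→0 → fail=1;  out {1}∪∅={1}

Scan:
i=0 'b': node 0→14  ** P4@[0:0]
i=1 'c': node 14→10 (fail-walked)
i=2 'd': node 10→11
i=3 'a': node 11→12  ** P2@[1:3]
i=4 'b': node 12→14 (fail-walked)  ** P4@[4:4]
i=5 'a': node 14→4 (fail-walked)
i=6 'c': node 4→10 (fail-walked)
i=7 'c': node 10→18
i=8 'c': node 18→19
i=9 'b': node 19→20  ** P4@[9:9],P5@[8:9],P7@[6:9]
i=10 'd': node 20→1 (fail-walked)
i=11 'c': node 1→2
i=12 'b': node 2→3  ** P0@[10:12],P4@[12:12],P5@[11:12]
i=13 'a': node 3→4 (fail-walked)
i=14 'b': node 4→14 (fail-walked)  ** P4@[14:14]
i=15 'a': node 14→4 (fail-walked)
i=16 'a': node 4→5
i=17 'c': node 5→10 (fail-walked)
i=18 'a': node 10→4 (fail-walked)
i=19 'c': node 4→10 (fail-walked)
i=20 'd': node 10→11
i=21 'a': node 11→12  ** P2@[19:21]
i=22 'c': node 12→10 (fail-walked)
i=23 'd': node 10→11
i=24 'a': node 11→12  ** P2@[22:24]
i=25 'a': node 12→5 (fail-walked)
i=26 'b': node 5→13  ** P3@[24:26],P4@[26:26]
i=27 'c': node 13→10 (fail-walked)
i=28 'b': node 10→15  ** P4@[28:28],P5@[27:28]
i=29 'a': node 15→4 (fail-walked)
i=30 'a': node 4→5
i=31 'd': node 5→6
i=32 'd': node 6→7
i=33 'a': node 7→8  ** P6@[31:33]
i=34 'd': node 8→9  ** P1@[29:34]
i=35 'c': node 9→2 (fail-walked)
i=36 'd': node 2→11 (fail-walked)
i=37 'd': node 11→16 (fail-walked)
i=38 'a': node 16→17  ** P6@[36:38]
i=39 'a': node 17→5 (fail-walked)
i=40 'c': node 5→10 (fail-walked)
i=41 'a': node 10→4 (fail-walked)
i=42 'c': node 4→10 (fail-walked)
i=43 'c': node 10→18
i=44 'd': node 18→11 (fail-walked)
i=45 'a': node 11→12  ** P2@[43:45]
i=46 'a': node 12→5 (fail-walked)

All matches (sorted): [[0,4],[3,2],[4,4],[9,4],[9,5],[9,7],[12,0],[12,4],[12,5],[14,4],[21,2],[24,2],[26,3],[26,4],[28,4],[28,5],[33,6],[34,1],[38,6],[45,2]]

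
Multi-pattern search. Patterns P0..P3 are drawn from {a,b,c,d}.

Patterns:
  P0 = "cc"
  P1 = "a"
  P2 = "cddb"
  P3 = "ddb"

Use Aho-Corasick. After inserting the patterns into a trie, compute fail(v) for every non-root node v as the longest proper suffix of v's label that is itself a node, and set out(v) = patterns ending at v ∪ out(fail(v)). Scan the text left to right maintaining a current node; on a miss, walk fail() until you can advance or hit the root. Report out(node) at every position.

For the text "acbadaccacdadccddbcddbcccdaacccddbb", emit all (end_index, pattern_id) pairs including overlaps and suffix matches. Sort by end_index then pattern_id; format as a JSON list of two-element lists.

Build:
Trie (insert patterns):
  n0 'ε': a→3 c→1 d→7
  n1 'c': c→2 d→4
  n2 'cc': ·  ←P0
  n3 'a': ·  ←P1
  n4 'cd': d→5
  n5 'cdd': b→6
  n6 'cddb': ·  ←P2
  n7 'd': d→8
  n8 'dd': b→9
  n9 'ddb': ·  ←P3

BFS fail/out derivation:
  fail(1) 'c': from fail(0)=0 chase 'c': 0 ⇒ 0;  out=∅∪out(0)=∅
  fail(3) 'a': from fail(0)=0 chase 'a': 0 ⇒ 0;  out={1}∪out(0)={1}
  fail(7) 'd': from fail(0)=0 chase 'd': 0 ⇒ 0;  out=∅∪out(0)=∅
  fail(2) 'cc': from fail(1)=0 chase 'c': 0 ⇒ 1;  out={0}∪out(1)={0}
  fail(4) 'cd': from fail(1)=0 chase 'd': 0 ⇒ 7;  out=∅∪out(7)=∅
  fail(8) 'dd': from fail(7)=0 chase 'd': 0 ⇒ 7;  out=∅∪out(7)=∅
  fail(5) 'cdd': from fail(4)=7 chase 'd': 7 ⇒ 8;  out=∅∪out(8)=∅
  fail(9) 'ddb': from fail(8)=7 chase 'b': 7→0 ⇒ 0;  out={3}∪out(0)={3}
  fail(6) 'cddb': from fail(5)=8 chase 'b': 8 ⇒ 9;  out={2}∪out(9)={2,3}

Text stream:
pos 0 'a': at 3  emit P1@[0:0]
pos 1 'c': at 1 (via fail)
pos 2 'b': at 0 (via fail)
pos 3 'a': at 3  emit P1@[3:3]
pos 4 'd': at 7 (via fail)
pos 5 'a': at 3 (via fail)  emit P1@[5:5]
pos 6 'c': at 1 (via fail)
pos 7 'c': at 2  emit P0@[6:7]
pos 8 'a': at 3 (via fail)  emit P1@[8:8]
pos 9 'c': at 1 (via fail)
pos 10 'd': at 4
pos 11 'a': at 3 (via fail)  emit P1@[11:11]
pos 12 'd': at 7 (via fail)
pos 13 'c': at 1 (via fail)
pos 14 'c': at 2  emit P0@[13:14]
pos 15 'd': at 4 (via fail)
pos 16 'd': at 5
pos 17 'b': at 6  emit P2@[14:17],P3@[15:17]
pos 18 'c': at 1 (via fail)
pos 19 'd': at 4
pos 20 'd': at 5
pos 21 'b': at 6  emit P2@[18:21],P3@[19:21]
pos 22 'c': at 1 (via fail)
pos 23 'c': at 2  emit P0@[22:23]
pos 24 'c': at 2 (via fail)  emit P0@[23:24]
pos 25 'd': at 4 (via fail)
pos 26 'a': at 3 (via fail)  emit P1@[26:26]
pos 27 'a': at 3 (via fail)  emit P1@[27:27]
pos 28 'c': at 1 (via fail)
pos 29 'c': at 2  emit P0@[28:29]
pos 30 'c': at 2 (via fail)  emit P0@[29:30]
pos 31 'd': at 4 (via fail)
pos 32 'd': at 5
pos 33 'b': at 6  emit P2@[30:33],P3@[31:33]
pos 34 'b': at 0 (via fail)

All matches (sorted): [[0,1],[3,1],[5,1],[7,0],[8,1],[11,1],[14,0],[17,2],[17,3],[21,2],[21,3],[23,0],[24,0],[26,1],[27,1],[29,0],[30,0],[33,2],[33,3]]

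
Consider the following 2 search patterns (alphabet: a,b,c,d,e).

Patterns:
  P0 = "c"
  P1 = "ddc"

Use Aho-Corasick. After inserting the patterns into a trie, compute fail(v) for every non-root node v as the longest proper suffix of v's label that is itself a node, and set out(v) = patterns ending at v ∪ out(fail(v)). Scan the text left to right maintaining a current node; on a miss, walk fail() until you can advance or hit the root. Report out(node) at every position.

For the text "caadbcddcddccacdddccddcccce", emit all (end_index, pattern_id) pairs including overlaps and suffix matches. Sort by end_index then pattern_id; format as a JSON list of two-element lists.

Construct AC machine:
Trie (insert patterns):
  0='ε' goto c→1 d→2
  1='c' goto ·  [P0 ends]
  2='d' goto d→3
  3='dd' goto c→4
  4='ddc' goto ·  [P1 ends]

BFS fail/out derivation:
  n1('c'): parent n0 fail=0; on 'c' 0 → fail=0;  out {0}∪∅={0}
  n2('d'): parent n0 fail=0; on 'd' 0 → fail=0;  out ∅∪∅=∅
  n3('dd'): parent n2 fail=0; on 'd' 0 → fail=2;  out ∅∪∅=∅
  n4('ddc'): parent n3 fail=2; on 'c' 2→0 → fail=1;  out {1}∪{0}={0,1}

Text stream:
i=0 'c': node 0→1  ** P0@[0:0]
i=1 'a': node 1→0 ·f
i=2 'a': node 0→0
i=3 'd': node 0→2
i=4 'b': node 2→0 ·f
i=5 'c': node 0→1  ** P0@[5:5]
i=6 'd': node 1→2 ·f
i=7 'd': node 2→3
i=8 'c': node 3→4  ** P0@[8:8],P1@[6:8]
i=9 'd': node 4→2 ·f
i=10 'd': node 2→3
i=11 'c': node 3→4  ** P0@[11:11],P1@[9:11]
i=12 'c': node 4→1 ·f  ** P0@[12:12]
i=13 'a': node 1→0 ·f
i=14 'c': node 0→1  ** P0@[14:14]
i=15 'd': node 1→2 ·f
i=16 'd': node 2→3
i=17 'd': node 3→3 ·f
i=18 'c': node 3→4  ** P0@[18:18],P1@[16:18]
i=19 'c': node 4→1 ·f  ** P0@[19:19]
i=20 'd': node 1→2 ·f
i=21 'd': node 2→3
i=22 'c': node 3→4  ** P0@[22:22],P1@[20:22]
i=23 'c': node 4→1 ·f  ** P0@[23:23]
i=24 'c': node 1→1 ·f  ** P0@[24:24]
i=25 'c': node 1→1 ·f  ** P0@[25:25]
i=26 'e': node 1→0 ·f

Result: [[0,0],[5,0],[8,0],[8,1],[11,0],[11,1],[12,0],[14,0],[18,0],[18,1],[19,0],[22,0],[22,1],[23,0],[24,0],[25,0]]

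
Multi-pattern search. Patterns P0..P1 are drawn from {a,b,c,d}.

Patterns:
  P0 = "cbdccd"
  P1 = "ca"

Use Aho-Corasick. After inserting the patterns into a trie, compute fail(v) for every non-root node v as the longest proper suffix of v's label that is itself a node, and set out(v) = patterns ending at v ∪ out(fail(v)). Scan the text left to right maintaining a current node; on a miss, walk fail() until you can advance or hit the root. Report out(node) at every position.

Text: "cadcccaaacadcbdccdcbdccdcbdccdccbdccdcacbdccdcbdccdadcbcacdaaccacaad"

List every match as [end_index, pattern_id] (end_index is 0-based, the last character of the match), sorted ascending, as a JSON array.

Build:
Trie nodes:
  0='ε' goto c→1
  1='c' goto a→7 b→2
  2='cb' goto d→3
  3='cbd' goto c→4
  4='cbdc' goto c→5
  5='cbdcc' goto d→6
  6='cbdccd' goto ·  ←P0
  7='ca' goto ·  ←P1

Failure links (BFS by depth):
  n1('c'): parent n0 fail=0; on 'c' 0 → fail=0;  out ∅∪∅=∅
  n2('cb'): parent n1 fail=0; on 'b' 0 → fail=0;  out ∅∪∅=∅
  n7('ca'): parent n1 fail=0; on 'a' 0 → fail=0;  out {1}∪∅={1}
  n3('cbd'): parent n2 fail=0; on 'd' 0 → fail=0;  out ∅∪∅=∅
  n4('cbdc'): parent n3 fail=0; on 'c' 0 → fail=1;  out ∅∪∅=∅
  n5('cbdcc'): parent n4 fail=1; on 'c' 1→0 → fail=1;  out ∅∪∅=∅
  n6('cbdccd'): parent n5 fail=1; on 'd' 1→0 → fail=0;  out {0}∪∅={0}

Run:
i=0 'c': node 0→1
i=1 'a': node 1→7  ** P1@[0:1]
i=2 'd': node 7→0 (via fail)
i=3 'c': node 0→1
i=4 'c': node 1→1 (via fail)
i=5 'c': node 1→1 (via fail)
i=6 'a': node 1→7  ** P1@[5:6]
i=7 'a': node 7→0 (via fail)
i=8 'a': node 0→0
i=9 'c': node 0→1
i=10 'a': node 1→7  ** P1@[9:10]
i=11 'd': node 7→0 (via fail)
i=12 'c': node 0→1
i=13 'b': node 1→2
i=14 'd': node 2→3
i=15 'c': node 3→4
i=16 'c': node 4→5
i=17 'd': node 5→6  ** P0@[12:17]
i=18 'c': node 6→1 (via fail)
i=19 'b': node 1→2
i=20 'd': node 2→3
i=21 'c': node 3→4
i=22 'c': node 4→5
i=23 'd': node 5→6  ** P0@[18:23]
i=24 'c': node 6→1 (via fail)
i=25 'b': node 1→2
i=26 'd': node 2→3
i=27 'c': node 3→4
i=28 'c': node 4→5
i=29 'd': node 5→6  ** P0@[24:29]
i=30 'c': node 6→1 (via fail)
i=31 'c': node 1→1 (via fail)
i=32 'b': node 1→2
i=33 'd': node 2→3
i=34 'c': node 3→4
i=35 'c': node 4→5
i=36 'd': node 5→6  ** P0@[31:36]
i=37 'c': node 6→1 (via fail)
i=38 'a': node 1→7  ** P1@[37:38]
i=39 'c': node 7→1 (via fail)
i=40 'b': node 1→2
i=41 'd': node 2→3
i=42 'c': node 3→4
i=43 'c': node 4→5
i=44 'd': node 5→6  ** P0@[39:44]
i=45 'c': node 6→1 (via fail)
i=46 'b': node 1→2
i=47 'd': node 2→3
i=48 'c': node 3→4
i=49 'c': node 4→5
i=50 'd': node 5→6  ** P0@[45:50]
i=51 'a': node 6→0 (via fail)
i=52 'd': node 0→0
i=53 'c': node 0→1
i=54 'b': node 1→2
i=55 'c': node 2→1 (via fail)
i=56 'a': node 1→7  ** P1@[55:56]
i=57 'c': node 7→1 (via fail)
i=58 'd': node 1→0 (via fail)
i=59 'a': node 0→0
i=60 'a': node 0→0
i=61 'c': node 0→1
i=62 'c': node 1→1 (via fail)
i=63 'a': node 1→7  ** P1@[62:63]
i=64 'c': node 7→1 (via fail)
i=65 'a': node 1→7  ** P1@[64:65]
i=66 'a': node 7→0 (via fail)
i=67 'd': node 0→0

Matches: [[1,1],[6,1],[10,1],[17,0],[23,0],[29,0],[36,0],[38,1],[44,0],[50,0],[56,1],[63,1],[65,1]]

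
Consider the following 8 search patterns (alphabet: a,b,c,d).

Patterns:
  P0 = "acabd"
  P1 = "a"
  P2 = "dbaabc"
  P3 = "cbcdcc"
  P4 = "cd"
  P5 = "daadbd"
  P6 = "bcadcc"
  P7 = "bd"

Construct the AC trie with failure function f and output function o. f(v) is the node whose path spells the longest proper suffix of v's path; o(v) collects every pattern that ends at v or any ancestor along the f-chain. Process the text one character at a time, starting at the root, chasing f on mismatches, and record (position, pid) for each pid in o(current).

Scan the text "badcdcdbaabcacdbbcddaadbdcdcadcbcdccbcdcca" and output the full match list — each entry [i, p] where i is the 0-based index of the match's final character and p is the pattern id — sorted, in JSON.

Build:
Trie (insert patterns):
  0='ε' goto a→1 b→24 c→12 d→6
  1='a' goto c→2  ←P1
  2='ac' goto a→3
  3='aca' goto b→4
  4='acab' goto d→5
  5='acabd' goto ·  ←P0
  6='d' goto a→19 b→7
  7='db' goto a→8
  8='dba' goto a→9
  9='dbaa' goto b→10
  10='dbaab' goto c→11
  11='dbaabc' goto ·  ←P2
  12='c' goto b→13 d→18
  13='cb' goto c→14
  14='cbc' goto d→15
  15='cbcd' goto c→16
  16='cbcdc' goto c→17
  17='cbcdcc' goto ·  ←P3
  18='cd' goto ·  ←P4
  19='da' goto a→20
  20='daa' goto d→21
  21='daad' goto b→22
  22='daadb' goto d→23
  23='daadbd' goto ·  ←P5
  24='b' goto c→25 d→30
  25='bc' goto a→26
  26='bca' goto d→27
  27='bcad' goto c→28
  28='bcadc' goto c→29
  29='bcadcc' goto ·  ←P6
  30='bd' goto ·  ←P7

BFS fail/out derivation:
  n1('a'): parent n0 fail=0; on 'a' 0 → fail=0;  out {1}∪∅={1}
  n6('d'): parent n0 fail=0; on 'd' 0 → fail=0;  out ∅∪∅=∅
  n12('c'): parent n0 fail=0; on 'c' 0 → fail=0;  out ∅∪∅=∅
  n24('b'): parent n0 fail=0; on 'b' 0 → fail=0;  out ∅∪∅=∅
  n2('ac'): parent n1 fail=0; on 'c' 0 → fail=12;  out ∅∪∅=∅
  n7('db'): parent n6 fail=0; on 'b' 0 → fail=24;  out ∅∪∅=∅
  n13('cb'): parent n12 fail=0; on 'b' 0 → fail=24;  out ∅∪∅=∅
  n18('cd'): parent n12 fail=0; on 'd' 0 → fail=6;  out {4}∪∅={4}
  n19('da'): parent n6 fail=0; on 'a' 0 → fail=1;  out ∅∪{1}={1}
  n25('bc'): parent n24 fail=0; on 'c' 0 → fail=12;  out ∅∪∅=∅
  n30('bd'): parent n24 fail=0; on 'd' 0 → fail=6;  out {7}∪∅={7}
  n3('aca'): parent n2 fail=12; on 'a' 12→0 → fail=1;  out ∅∪{1}={1}
  n8('dba'): parent n7 fail=24; on 'a' 24→0 → fail=1;  out ∅∪{1}={1}
  n14('cbc'): parent n13 fail=24; on 'c' 24 → fail=25;  out ∅∪∅=∅
  n20('daa'): parent n19 fail=1; on 'a' 1→0 → fail=1;  out ∅∪{1}={1}
  n26('bca'): parent n25 fail=12; on 'a' 12→0 → fail=1;  out ∅∪{1}={1}
  n4('acab'): parent n3 fail=1; on 'b' 1→0 → fail=24;  out ∅∪∅=∅
  n9('dbaa'): parent n8 fail=1; on 'a' 1→0 → fail=1;  out ∅∪{1}={1}
  n15('cbcd'): parent n14 fail=25; on 'd' 25→12 → fail=18;  out ∅∪{4}={4}
  n21('daad'): parent n20 fail=1; on 'd' 1→0 → fail=6;  out ∅∪∅=∅
  n27('bcad'): parent n26 fail=1; on 'd' 1→0 → fail=6;  out ∅∪∅=∅
  n5('acabd'): parent n4 fail=24; on 'd' 24 → fail=30;  out {0}∪{7}={0,7}
  n10('dbaab'): parent n9 fail=1; on 'b' 1→0 → fail=24;  out ∅∪∅=∅
  n16('cbcdc'): parent n15 fail=18; on 'c' 18→6→0 → fail=12;  out ∅∪∅=∅
  n22('daadb'): parent n21 fail=6; on 'b' 6 → fail=7;  out ∅∪∅=∅
  n28('bcadc'): parent n27 fail=6; on 'c' 6→0 → fail=12;  out ∅∪∅=∅
  n11('dbaabc'): parent n10 fail=24; on 'c' 24 → fail=25;  out {2}∪∅={2}
  n17('cbcdcc'): parent n16 fail=12; on 'c' 12→0 → fail=12;  out {3}∪∅={3}
  n23('daadbd'): parent n22 fail=7; on 'd' 7→24 → fail=30;  out {5}∪{7}={5,7}
  n29('bcadcc'): parent n28 fail=12; on 'c' 12→0 → fail=12;  out {6}∪∅={6}

Scan:
i=0 'b': node 0→24
i=1 'a': node 24→1 (fail-walked)  emit P1@[1:1]
i=2 'd': node 1→6 (fail-walked)
i=3 'c': node 6→12 (fail-walked)
i=4 'd': node 12→18  emit P4@[3:4]
i=5 'c': node 18→12 (fail-walked)
i=6 'd': node 12→18  emit P4@[5:6]
i=7 'b': node 18→7 (fail-walked)
i=8 'a': node 7→8  emit P1@[8:8]
i=9 'a': node 8→9  emit P1@[9:9]
i=10 'b': node 9→10
i=11 'c': node 10→11  emit P2@[6:11]
i=12 'a': node 11→26 (fail-walked)  emit P1@[12:12]
i=13 'c': node 26→2 (fail-walked)
i=14 'd': node 2→18 (fail-walked)  emit P4@[13:14]
i=15 'b': node 18→7 (fail-walked)
i=16 'b': node 7→24 (fail-walked)
i=17 'c': node 24→25
i=18 'd': node 25→18 (fail-walked)  emit P4@[17:18]
i=19 'd': node 18→6 (fail-walked)
i=20 'a': node 6→19  emit P1@[20:20]
i=21 'a': node 19→20  emit P1@[21:21]
i=22 'd': node 20→21
i=23 'b': node 21→22
i=24 'd': node 22→23  emit P5@[19:24],P7@[23:24]
i=25 'c': node 23→12 (fail-walked)
i=26 'd': node 12→18  emit P4@[25:26]
i=27 'c': node 18→12 (fail-walked)
i=28 'a': node 12→1 (fail-walked)  emit P1@[28:28]
i=29 'd': node 1→6 (fail-walked)
i=30 'c': node 6→12 (fail-walked)
i=31 'b': node 12→13
i=32 'c': node 13→14
i=33 'd': node 14→15  emit P4@[32:33]
i=34 'c': node 15→16
i=35 'c': node 16→17  emit P3@[30:35]
i=36 'b': node 17→13 (fail-walked)
i=37 'c': node 13→14
i=38 'd': node 14→15  emit P4@[37:38]
i=39 'c': node 15→16
i=40 'c': node 16→17  emit P3@[35:40]
i=41 'a': node 17→1 (fail-walked)  emit P1@[41:41]

Matches: [[1,1],[4,4],[6,4],[8,1],[9,1],[11,2],[12,1],[14,4],[18,4],[20,1],[21,1],[24,5],[24,7],[26,4],[28,1],[33,4],[35,3],[38,4],[40,3],[41,1]]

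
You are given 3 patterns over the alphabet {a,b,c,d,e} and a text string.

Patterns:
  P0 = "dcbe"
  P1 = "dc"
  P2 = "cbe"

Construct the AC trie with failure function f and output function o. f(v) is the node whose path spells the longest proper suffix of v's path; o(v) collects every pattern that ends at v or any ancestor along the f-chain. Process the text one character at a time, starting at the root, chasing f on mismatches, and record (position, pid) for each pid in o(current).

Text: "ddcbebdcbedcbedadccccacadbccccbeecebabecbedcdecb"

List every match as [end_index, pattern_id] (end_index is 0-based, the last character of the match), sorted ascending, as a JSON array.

Build:
Trie (insert patterns):
  n0 'ε': c→5 d→1
  n1 'd': c→2
  n2 'dc': b→3  [P1 ends]
  n3 'dcb': e→4
  n4 'dcbe': ·  [P0 ends]
  n5 'c': b→6
  n6 'cb': e→7
  n7 'cbe': ·  [P2 ends]

Failure links (BFS by depth):
  n1('d'): parent n0 fail=0; on 'd' 0 → fail=0;  out ∅∪∅=∅
  n5('c'): parent n0 fail=0; on 'c' 0 → fail=0;  out ∅∪∅=∅
  n2('dc'): parent n1 fail=0; on 'c' 0 → fail=5;  out {1}∪∅={1}
  n6('cb'): parent n5 fail=0; on 'b' 0 → fail=0;  out ∅∪∅=∅
  n3('dcb'): parent n2 fail=5; on 'b' 5 → fail=6;  out ∅∪∅=∅
  n7('cbe'): parent n6 fail=0; on 'e' 0 → fail=0;  out {2}∪∅={2}
  n4('dcbe'): parent n3 fail=6; on 'e' 6 → fail=7;  out {0}∪{2}={0,2}

Scan:
[0] read 'd'  n0⇒n1
[1] read 'd'  n1⇒n1 (fail-walked)
[2] read 'c'  n1⇒n2  → match P1@[1:2]
[3] read 'b'  n2⇒n3
[4] read 'e'  n3⇒n4  → match P0@[1:4],P2@[2:4]
[5] read 'b'  n4⇒n0 (fail-walked)
[6] read 'd'  n0⇒n1
[7] read 'c'  n1⇒n2  → match P1@[6:7]
[8] read 'b'  n2⇒n3
[9] read 'e'  n3⇒n4  → match P0@[6:9],P2@[7:9]
[10] read 'd'  n4⇒n1 (fail-walked)
[11] read 'c'  n1⇒n2  → match P1@[10:11]
[12] read 'b'  n2⇒n3
[13] read 'e'  n3⇒n4  → match P0@[10:13],P2@[11:13]
[14] read 'd'  n4⇒n1 (fail-walked)
[15] read 'a'  n1⇒n0 (fail-walked)
[16] read 'd'  n0⇒n1
[17] read 'c'  n1⇒n2  → match P1@[16:17]
[18] read 'c'  n2⇒n5 (fail-walked)
[19] read 'c'  n5⇒n5 (fail-walked)
[20] read 'c'  n5⇒n5 (fail-walked)
[21] read 'a'  n5⇒n0 (fail-walked)
[22] read 'c'  n0⇒n5
[23] read 'a'  n5⇒n0 (fail-walked)
[24] read 'd'  n0⇒n1
[25] read 'b'  n1⇒n0 (fail-walked)
[26] read 'c'  n0⇒n5
[27] read 'c'  n5⇒n5 (fail-walked)
[28] read 'c'  n5⇒n5 (fail-walked)
[29] read 'c'  n5⇒n5 (fail-walked)
[30] read 'b'  n5⇒n6
[31] read 'e'  n6⇒n7  → match P2@[29:31]
[32] read 'e'  n7⇒n0 (fail-walked)
[33] read 'c'  n0⇒n5
[34] read 'e'  n5⇒n0 (fail-walked)
[35] read 'b'  n0⇒n0
[36] read 'a'  n0⇒n0
[37] read 'b'  n0⇒n0
[38] read 'e'  n0⇒n0
[39] read 'c'  n0⇒n5
[40] read 'b'  n5⇒n6
[41] read 'e'  n6⇒n7  → match P2@[39:41]
[42] read 'd'  n7⇒n1 (fail-walked)
[43] read 'c'  n1⇒n2  → match P1@[42:43]
[44] read 'd'  n2⇒n1 (fail-walked)
[45] read 'e'  n1⇒n0 (fail-walked)
[46] read 'c'  n0⇒n5
[47] read 'b'  n5⇒n6

Result: [[2,1],[4,0],[4,2],[7,1],[9,0],[9,2],[11,1],[13,0],[13,2],[17,1],[31,2],[41,2],[43,1]]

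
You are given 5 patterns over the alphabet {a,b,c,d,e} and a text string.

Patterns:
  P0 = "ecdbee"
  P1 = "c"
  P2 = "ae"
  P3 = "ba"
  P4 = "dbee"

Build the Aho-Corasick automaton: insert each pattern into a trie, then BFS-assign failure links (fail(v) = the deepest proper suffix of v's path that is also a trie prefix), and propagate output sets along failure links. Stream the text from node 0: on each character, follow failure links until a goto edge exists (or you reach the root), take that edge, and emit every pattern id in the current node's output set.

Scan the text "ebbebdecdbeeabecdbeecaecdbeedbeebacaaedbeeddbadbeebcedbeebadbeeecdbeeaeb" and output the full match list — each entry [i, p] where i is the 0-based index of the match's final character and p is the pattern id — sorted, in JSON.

Build automaton:
Trie nodes:
  0='ε' goto a→8 b→10 c→7 d→12 e→1
  1='e' goto c→2
  2='ec' goto d→3
  3='ecd' goto b→4
  4='ecdb' goto e→5
  5='ecdbe' goto e→6
  6='ecdbee' goto ·  [P0 ends]
  7='c' goto ·  [P1 ends]
  8='a' goto e→9
  9='ae' goto ·  [P2 ends]
  10='b' goto a→11
  11='ba' goto ·  [P3 ends]
  12='d' goto b→13
  13='db' goto e→14
  14='dbe' goto e→15
  15='dbee' goto ·  [P4 ends]

Failure links (BFS by depth):
  fail(1) 'e': from fail(0)=0 chase 'e': 0 ⇒ 0;  out=∅∪out(0)=∅
  fail(7) 'c': from fail(0)=0 chase 'c': 0 ⇒ 0;  out={1}∪out(0)={1}
  fail(8) 'a': from fail(0)=0 chase 'a': 0 ⇒ 0;  out=∅∪out(0)=∅
  fail(10) 'b': from fail(0)=0 chase 'b': 0 ⇒ 0;  out=∅∪out(0)=∅
  fail(12) 'd': from fail(0)=0 chase 'd': 0 ⇒ 0;  out=∅∪out(0)=∅
  fail(2) 'ec': from fail(1)=0 chase 'c': 0 ⇒ 7;  out=∅∪out(7)={1}
  fail(9) 'ae': from fail(8)=0 chase 'e': 0 ⇒ 1;  out={2}∪out(1)={2}
  fail(11) 'ba': from fail(10)=0 chase 'a': 0 ⇒ 8;  out={3}∪out(8)={3}
  fail(13) 'db': from fail(12)=0 chase 'b': 0 ⇒ 10;  out=∅∪out(10)=∅
  fail(3) 'ecd': from fail(2)=7 chase 'd': 7→0 ⇒ 12;  out=∅∪out(12)=∅
  fail(14) 'dbe': from fail(13)=10 chase 'e': 10→0 ⇒ 1;  out=∅∪out(1)=∅
  fail(4) 'ecdb': from fail(3)=12 chase 'b': 12 ⇒ 13;  out=∅∪out(13)=∅
  fail(15) 'dbee': from fail(14)=1 chase 'e': 1→0 ⇒ 1;  out={4}∪out(1)={4}
  fail(5) 'ecdbe': from fail(4)=13 chase 'e': 13 ⇒ 14;  out=∅∪out(14)=∅
  fail(6) 'ecdbee': from fail(5)=14 chase 'e': 14 ⇒ 15;  out={0}∪out(15)={0,4}

Scan:
[0] read 'e'  n0⇒n1
[1] read 'b'  n1⇒n10 (via fail)
[2] read 'b'  n10⇒n10 (via fail)
[3] read 'e'  n10⇒n1 (via fail)
[4] read 'b'  n1⇒n10 (via fail)
[5] read 'd'  n10⇒n12 (via fail)
[6] read 'e'  n12⇒n1 (via fail)
[7] read 'c'  n1⇒n2  → match P1@[7:7]
[8] read 'd'  n2⇒n3
[9] read 'b'  n3⇒n4
[10] read 'e'  n4⇒n5
[11] read 'e'  n5⇒n6  → match P0@[6:11],P4@[8:11]
[12] read 'a'  n6⇒n8 (via fail)
[13] read 'b'  n8⇒n10 (via fail)
[14] read 'e'  n10⇒n1 (via fail)
[15] read 'c'  n1⇒n2  → match P1@[15:15]
[16] read 'd'  n2⇒n3
[17] read 'b'  n3⇒n4
[18] read 'e'  n4⇒n5
[19] read 'e'  n5⇒n6  → match P0@[14:19],P4@[16:19]
[20] read 'c'  n6⇒n2 (via fail)  → match P1@[20:20]
[21] read 'a'  n2⇒n8 (via fail)
[22] read 'e'  n8⇒n9  → match P2@[21:22]
[23] read 'c'  n9⇒n2 (via fail)  → match P1@[23:23]
[24] read 'd'  n2⇒n3
[25] read 'b'  n3⇒n4
[26] read 'e'  n4⇒n5
[27] read 'e'  n5⇒n6  → match P0@[22:27],P4@[24:27]
[28] read 'd'  n6⇒n12 (via fail)
[29] read 'b'  n12⇒n13
[30] read 'e'  n13⇒n14
[31] read 'e'  n14⇒n15  → match P4@[28:31]
[32] read 'b'  n15⇒n10 (via fail)
[33] read 'a'  n10⇒n11  → match P3@[32:33]
[34] read 'c'  n11⇒n7 (via fail)  → match P1@[34:34]
[35] read 'a'  n7⇒n8 (via fail)
[36] read 'a'  n8⇒n8 (via fail)
[37] read 'e'  n8⇒n9  → match P2@[36:37]
[38] read 'd'  n9⇒n12 (via fail)
[39] read 'b'  n12⇒n13
[40] read 'e'  n13⇒n14
[41] read 'e'  n14⇒n15  → match P4@[38:41]
[42] read 'd'  n15⇒n12 (via fail)
[43] read 'd'  n12⇒n12 (via fail)
[44] read 'b'  n12⇒n13
[45] read 'a'  n13⇒n11 (via fail)  → match P3@[44:45]
[46] read 'd'  n11⇒n12 (via fail)
[47] read 'b'  n12⇒n13
[48] read 'e'  n13⇒n14
[49] read 'e'  n14⇒n15  → match P4@[46:49]
[50] read 'b'  n15⇒n10 (via fail)
[51] read 'c'  n10⇒n7 (via fail)  → match P1@[51:51]
[52] read 'e'  n7⇒n1 (via fail)
[53] read 'd'  n1⇒n12 (via fail)
[54] read 'b'  n12⇒n13
[55] read 'e'  n13⇒n14
[56] read 'e'  n14⇒n15  → match P4@[53:56]
[57] read 'b'  n15⇒n10 (via fail)
[58] read 'a'  n10⇒n11  → match P3@[57:58]
[59] read 'd'  n11⇒n12 (via fail)
[60] read 'b'  n12⇒n13
[61] read 'e'  n13⇒n14
[62] read 'e'  n14⇒n15  → match P4@[59:62]
[63] read 'e'  n15⇒n1 (via fail)
[64] read 'c'  n1⇒n2  → match P1@[64:64]
[65] read 'd'  n2⇒n3
[66] read 'b'  n3⇒n4
[67] read 'e'  n4⇒n5
[68] read 'e'  n5⇒n6  → match P0@[63:68],P4@[65:68]
[69] read 'a'  n6⇒n8 (via fail)
[70] read 'e'  n8⇒n9  → match P2@[69:70]
[71] read 'b'  n9⇒n10 (via fail)

Matches: [[7,1],[11,0],[11,4],[15,1],[19,0],[19,4],[20,1],[22,2],[23,1],[27,0],[27,4],[31,4],[33,3],[34,1],[37,2],[41,4],[45,3],[49,4],[51,1],[56,4],[58,3],[62,4],[64,1],[68,0],[68,4],[70,2]]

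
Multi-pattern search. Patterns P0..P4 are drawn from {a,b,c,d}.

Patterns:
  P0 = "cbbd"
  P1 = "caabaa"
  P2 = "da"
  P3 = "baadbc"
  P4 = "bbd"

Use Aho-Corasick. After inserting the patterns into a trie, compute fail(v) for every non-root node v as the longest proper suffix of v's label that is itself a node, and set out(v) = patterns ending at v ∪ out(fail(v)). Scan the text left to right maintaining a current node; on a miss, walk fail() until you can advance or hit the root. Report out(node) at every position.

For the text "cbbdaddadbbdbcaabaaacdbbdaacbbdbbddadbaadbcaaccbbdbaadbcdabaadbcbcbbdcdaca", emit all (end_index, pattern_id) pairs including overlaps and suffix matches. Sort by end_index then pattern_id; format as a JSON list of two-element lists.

Build automaton:
Trie nodes:
  n0 'ε': b→12 c→1 d→10
  n1 'c': a→5 b→2
  n2 'cb': b→3
  n3 'cbb': d→4
  n4 'cbbd': ·  [P0 ends]
  n5 'ca': a→6
  n6 'caa': b→7
  n7 'caab': a→8
  n8 'caaba': a→9
  n9 'caabaa': ·  [P1 ends]
  n10 'd': a→11
  n11 'da': ·  [P2 ends]
  n12 'b': a→13 b→18
  n13 'ba': a→14
  n14 'baa': d→15
  n15 'baad': b→16
  n16 'baadb': c→17
  n17 'baadbc': ·  [P3 ends]
  n18 'bb': d→19
  n19 'bbd': ·  [P4 ends]

Failure links (BFS by depth):
  fail(1) 'c': from fail(0)=0 chase 'c': 0 ⇒ 0;  out=∅∪out(0)=∅
  fail(10) 'd': from fail(0)=0 chase 'd': 0 ⇒ 0;  out=∅∪out(0)=∅
  fail(12) 'b': from fail(0)=0 chase 'b': 0 ⇒ 0;  out=∅∪out(0)=∅
  fail(2) 'cb': from fail(1)=0 chase 'b': 0 ⇒ 12;  out=∅∪out(12)=∅
  fail(5) 'ca': from fail(1)=0 chase 'a': 0 ⇒ 0;  out=∅∪out(0)=∅
  fail(11) 'da': from fail(10)=0 chase 'a': 0 ⇒ 0;  out={2}∪out(0)={2}
  fail(13) 'ba': from fail(12)=0 chase 'a': 0 ⇒ 0;  out=∅∪out(0)=∅
  fail(18) 'bb': from fail(12)=0 chase 'b': 0 ⇒ 12;  out=∅∪out(12)=∅
  fail(3) 'cbb': from fail(2)=12 chase 'b': 12 ⇒ 18;  out=∅∪out(18)=∅
  fail(6) 'caa': from fail(5)=0 chase 'a': 0 ⇒ 0;  out=∅∪out(0)=∅
  fail(14) 'baa': from fail(13)=0 chase 'a': 0 ⇒ 0;  out=∅∪out(0)=∅
  fail(19) 'bbd': from fail(18)=12 chase 'd': 12→0 ⇒ 10;  out={4}∪out(10)={4}
  fail(4) 'cbbd': from fail(3)=18 chase 'd': 18 ⇒ 19;  out={0}∪out(19)={0,4}
  fail(7) 'caab': from fail(6)=0 chase 'b': 0 ⇒ 12;  out=∅∪out(12)=∅
  fail(15) 'baad': from fail(14)=0 chase 'd': 0 ⇒ 10;  out=∅∪out(10)=∅
  fail(8) 'caaba': from fail(7)=12 chase 'a': 12 ⇒ 13;  out=∅∪out(13)=∅
  fail(16) 'baadb': from fail(15)=10 chase 'b': 10→0 ⇒ 12;  out=∅∪out(12)=∅
  fail(9) 'caabaa': from fail(8)=13 chase 'a': 13 ⇒ 14;  out={1}∪out(14)={1}
  fail(17) 'baadbc': from fail(16)=12 chase 'c': 12→0 ⇒ 1;  out={3}∪out(1)={3}

Scan:
pos 0 'c': at 1
pos 1 'b': at 2
pos 2 'b': at 3
pos 3 'd': at 4  → match P0@[0:3],P4@[1:3]
pos 4 'a': at 11 ·f  → match P2@[3:4]
pos 5 'd': at 10 ·f
pos 6 'd': at 10 ·f
pos 7 'a': at 11  → match P2@[6:7]
pos 8 'd': at 10 ·f
pos 9 'b': at 12 ·f
pos 10 'b': at 18
pos 11 'd': at 19  → match P4@[9:11]
pos 12 'b': at 12 ·f
pos 13 'c': at 1 ·f
pos 14 'a': at 5
pos 15 'a': at 6
pos 16 'b': at 7
pos 17 'a': at 8
pos 18 'a': at 9  → match P1@[13:18]
pos 19 'a': at 0 ·f
pos 20 'c': at 1
pos 21 'd': at 10 ·f
pos 22 'b': at 12 ·f
pos 23 'b': at 18
pos 24 'd': at 19  → match P4@[22:24]
pos 25 'a': at 11 ·f  → match P2@[24:25]
pos 26 'a': at 0 ·f
pos 27 'c': at 1
pos 28 'b': at 2
pos 29 'b': at 3
pos 30 'd': at 4  → match P0@[27:30],P4@[28:30]
pos 31 'b': at 12 ·f
pos 32 'b': at 18
pos 33 'd': at 19  → match P4@[31:33]
pos 34 'd': at 10 ·f
pos 35 'a': at 11  → match P2@[34:35]
pos 36 'd': at 10 ·f
pos 37 'b': at 12 ·f
pos 38 'a': at 13
pos 39 'a': at 14
pos 40 'd': at 15
pos 41 'b': at 16
pos 42 'c': at 17  → match P3@[37:42]
pos 43 'a': at 5 ·f
pos 44 'a': at 6
pos 45 'c': at 1 ·f
pos 46 'c': at 1 ·f
pos 47 'b': at 2
pos 48 'b': at 3
pos 49 'd': at 4  → match P0@[46:49],P4@[47:49]
pos 50 'b': at 12 ·f
pos 51 'a': at 13
pos 52 'a': at 14
pos 53 'd': at 15
pos 54 'b': at 16
pos 55 'c': at 17  → match P3@[50:55]
pos 56 'd': at 10 ·f
pos 57 'a': at 11  → match P2@[56:57]
pos 58 'b': at 12 ·f
pos 59 'a': at 13
pos 60 'a': at 14
pos 61 'd': at 15
pos 62 'b': at 16
pos 63 'c': at 17  → match P3@[58:63]
pos 64 'b': at 2 ·f
pos 65 'c': at 1 ·f
pos 66 'b': at 2
pos 67 'b': at 3
pos 68 'd': at 4  → match P0@[65:68],P4@[66:68]
pos 69 'c': at 1 ·f
pos 70 'd': at 10 ·f
pos 71 'a': at 11  → match P2@[70:71]
pos 72 'c': at 1 ·f
pos 73 'a': at 5

Result: [[3,0],[3,4],[4,2],[7,2],[11,4],[18,1],[24,4],[25,2],[30,0],[30,4],[33,4],[35,2],[42,3],[49,0],[49,4],[55,3],[57,2],[63,3],[68,0],[68,4],[71,2]]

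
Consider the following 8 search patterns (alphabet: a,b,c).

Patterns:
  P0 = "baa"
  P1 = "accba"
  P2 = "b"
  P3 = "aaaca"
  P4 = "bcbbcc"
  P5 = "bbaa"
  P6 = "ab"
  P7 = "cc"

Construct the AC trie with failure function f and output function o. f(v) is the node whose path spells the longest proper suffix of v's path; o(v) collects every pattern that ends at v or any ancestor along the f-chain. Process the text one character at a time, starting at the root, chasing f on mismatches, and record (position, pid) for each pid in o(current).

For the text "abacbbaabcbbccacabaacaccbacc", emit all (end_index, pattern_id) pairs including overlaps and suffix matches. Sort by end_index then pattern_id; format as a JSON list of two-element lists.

Construct AC machine:
Trie (insert patterns):
  n0 'ε': a→4 b→1 c→22
  n1 'b': a→2 b→18 c→13  [P2 ends]
  n2 'ba': a→3
  n3 'baa': ·  [P0 ends]
  n4 'a': a→9 b→21 c→5
  n5 'ac': c→6
  n6 'acc': b→7
  n7 'accb': a→8
  n8 'accba': ·  [P1 ends]
  n9 'aa': a→10
  n10 'aaa': c→11
  n11 'aaac': a→12
  n12 'aaaca': ·  [P3 ends]
  n13 'bc': b→14
  n14 'bcb': b→15
  n15 'bcbb': c→16
  n16 'bcbbc': c→17
  n17 'bcbbcc': ·  [P4 ends]
  n18 'bb': a→19
  n19 'bba': a→20
  n20 'bbaa': ·  [P5 ends]
  n21 'ab': ·  [P6 ends]
  n22 'c': c→23
  n23 'cc': ·  [P7 ends]

Failure links (BFS by depth):
  fail(1) 'b': from fail(0)=0 chase 'b': 0 ⇒ 0;  out={2}∪out(0)={2}
  fail(4) 'a': from fail(0)=0 chase 'a': 0 ⇒ 0;  out=∅∪out(0)=∅
  fail(22) 'c': from fail(0)=0 chase 'c': 0 ⇒ 0;  out=∅∪out(0)=∅
  fail(2) 'ba': from fail(1)=0 chase 'a': 0 ⇒ 4;  out=∅∪out(4)=∅
  fail(5) 'ac': from fail(4)=0 chase 'c': 0 ⇒ 22;  out=∅∪out(22)=∅
  fail(9) 'aa': from fail(4)=0 chase 'a': 0 ⇒ 4;  out=∅∪out(4)=∅
  fail(13) 'bc': from fail(1)=0 chase 'c': 0 ⇒ 22;  out=∅∪out(22)=∅
  fail(18) 'bb': from fail(1)=0 chase 'b': 0 ⇒ 1;  out=∅∪out(1)={2}
  fail(21) 'ab': from fail(4)=0 chase 'b': 0 ⇒ 1;  out={6}∪out(1)={2,6}
  fail(23) 'cc': from fail(22)=0 chase 'c': 0 ⇒ 22;  out={7}∪out(22)={7}
  fail(3) 'baa': from fail(2)=4 chase 'a': 4 ⇒ 9;  out={0}∪out(9)={0}
  fail(6) 'acc': from fail(5)=22 chase 'c': 22 ⇒ 23;  out=∅∪out(23)={7}
  fail(10) 'aaa': from fail(9)=4 chase 'a': 4 ⇒ 9;  out=∅∪out(9)=∅
  fail(14) 'bcb': from fail(13)=22 chase 'b': 22→0 ⇒ 1;  out=∅∪out(1)={2}
  fail(19) 'bba': from fail(18)=1 chase 'a': 1 ⇒ 2;  out=∅∪out(2)=∅
  fail(7) 'accb': from fail(6)=23 chase 'b': 23→22→0 ⇒ 1;  out=∅∪out(1)={2}
  fail(11) 'aaac': from fail(10)=9 chase 'c': 9→4 ⇒ 5;  out=∅∪out(5)=∅
  fail(15) 'bcbb': from fail(14)=1 chase 'b': 1 ⇒ 18;  out=∅∪out(18)={2}
  fail(20) 'bbaa': from fail(19)=2 chase 'a': 2 ⇒ 3;  out={5}∪out(3)={0,5}
  fail(8) 'accba': from fail(7)=1 chase 'a': 1 ⇒ 2;  out={1}∪out(2)={1}
  fail(12) 'aaaca': from fail(11)=5 chase 'a': 5→22→0 ⇒ 4;  out={3}∪out(4)={3}
  fail(16) 'bcbbc': from fail(15)=18 chase 'c': 18→1 ⇒ 13;  out=∅∪out(13)=∅
  fail(17) 'bcbbcc': from fail(16)=13 chase 'c': 13→22 ⇒ 23;  out={4}∪out(23)={4,7}

Scan:
pos 0 'a': at 4
pos 1 'b': at 21  ** P2@[1:1],P6@[0:1]
pos 2 'a': at 2 ·f
pos 3 'c': at 5 ·f
pos 4 'b': at 1 ·f  ** P2@[4:4]
pos 5 'b': at 18  ** P2@[5:5]
pos 6 'a': at 19
pos 7 'a': at 20  ** P0@[5:7],P5@[4:7]
pos 8 'b': at 21 ·f  ** P2@[8:8],P6@[7:8]
pos 9 'c': at 13 ·f
pos 10 'b': at 14  ** P2@[10:10]
pos 11 'b': at 15  ** P2@[11:11]
pos 12 'c': at 16
pos 13 'c': at 17  ** P4@[8:13],P7@[12:13]
pos 14 'a': at 4 ·f
pos 15 'c': at 5
pos 16 'a': at 4 ·f
pos 17 'b': at 21  ** P2@[17:17],P6@[16:17]
pos 18 'a': at 2 ·f
pos 19 'a': at 3  ** P0@[17:19]
pos 20 'c': at 5 ·f
pos 21 'a': at 4 ·f
pos 22 'c': at 5
pos 23 'c': at 6  ** P7@[22:23]
pos 24 'b': at 7  ** P2@[24:24]
pos 25 'a': at 8  ** P1@[21:25]
pos 26 'c': at 5 ·f
pos 27 'c': at 6  ** P7@[26:27]

Result: [[1,2],[1,6],[4,2],[5,2],[7,0],[7,5],[8,2],[8,6],[10,2],[11,2],[13,4],[13,7],[17,2],[17,6],[19,0],[23,7],[24,2],[25,1],[27,7]]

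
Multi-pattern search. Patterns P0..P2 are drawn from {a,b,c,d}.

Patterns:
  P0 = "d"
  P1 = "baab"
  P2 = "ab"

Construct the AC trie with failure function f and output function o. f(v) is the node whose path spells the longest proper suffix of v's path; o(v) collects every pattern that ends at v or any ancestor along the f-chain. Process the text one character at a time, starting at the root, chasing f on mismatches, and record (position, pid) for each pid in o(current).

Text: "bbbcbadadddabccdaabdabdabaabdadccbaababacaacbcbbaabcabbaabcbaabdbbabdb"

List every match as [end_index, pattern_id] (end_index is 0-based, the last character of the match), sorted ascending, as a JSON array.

Build:
Trie (insert patterns):
  n0 'ε': a→6 b→2 d→1
  n1 'd': ·  [P0 ends]
  n2 'b': a→3
  n3 'ba': a→4
  n4 'baa': b→5
  n5 'baab': ·  [P1 ends]
  n6 'a': b→7
  n7 'ab': ·  [P2 ends]

BFS fail/out derivation:
  n1('d'): parent n0 fail=0; on 'd' 0 → fail=0;  out {0}∪∅={0}
  n2('b'): parent n0 fail=0; on 'b' 0 → fail=0;  out ∅∪∅=∅
  n6('a'): parent n0 fail=0; on 'a' 0 → fail=0;  out ∅∪∅=∅
  n3('ba'): parent n2 fail=0; on 'a' 0 → fail=6;  out ∅∪∅=∅
  n7('ab'): parent n6 fail=0; on 'b' 0 → fail=2;  out {2}∪∅={2}
  n4('baa'): parent n3 fail=6; on 'a' 6→0 → fail=6;  out ∅∪∅=∅
  n5('baab'): parent n4 fail=6; on 'b' 6 → fail=7;  out {1}∪{2}={1,2}

Scan:
i=0 'b': node 0→2
i=1 'b': node 2→2 ·f
i=2 'b': node 2→2 ·f
i=3 'c': node 2→0 ·f
i=4 'b': node 0→2
i=5 'a': node 2→3
i=6 'd': node 3→1 ·f  ** P0@[6:6]
i=7 'a': node 1→6 ·f
i=8 'd': node 6→1 ·f  ** P0@[8:8]
i=9 'd': node 1→1 ·f  ** P0@[9:9]
i=10 'd': node 1→1 ·f  ** P0@[10:10]
i=11 'a': node 1→6 ·f
i=12 'b': node 6→7  ** P2@[11:12]
i=13 'c': node 7→0 ·f
i=14 'c': node 0→0
i=15 'd': node 0→1  ** P0@[15:15]
i=16 'a': node 1→6 ·f
i=17 'a': node 6→6 ·f
i=18 'b': node 6→7  ** P2@[17:18]
i=19 'd': node 7→1 ·f  ** P0@[19:19]
i=20 'a': node 1→6 ·f
i=21 'b': node 6→7  ** P2@[20:21]
i=22 'd': node 7→1 ·f  ** P0@[22:22]
i=23 'a': node 1→6 ·f
i=24 'b': node 6→7  ** P2@[23:24]
i=25 'a': node 7→3 ·f
i=26 'a': node 3→4
i=27 'b': node 4→5  ** P1@[24:27],P2@[26:27]
i=28 'd': node 5→1 ·f  ** P0@[28:28]
i=29 'a': node 1→6 ·f
i=30 'd': node 6→1 ·f  ** P0@[30:30]
i=31 'c': node 1→0 ·f
i=32 'c': node 0→0
i=33 'b': node 0→2
i=34 'a': node 2→3
i=35 'a': node 3→4
i=36 'b': node 4→5  ** P1@[33:36],P2@[35:36]
i=37 'a': node 5→3 ·f
i=38 'b': node 3→7 ·f  ** P2@[37:38]
i=39 'a': node 7→3 ·f
i=40 'c': node 3→0 ·f
i=41 'a': node 0→6
i=42 'a': node 6→6 ·f
i=43 'c': node 6→0 ·f
i=44 'b': node 0→2
i=45 'c': node 2→0 ·f
i=46 'b': node 0→2
i=47 'b': node 2→2 ·f
i=48 'a': node 2→3
i=49 'a': node 3→4
i=50 'b': node 4→5  ** P1@[47:50],P2@[49:50]
i=51 'c': node 5→0 ·f
i=52 'a': node 0→6
i=53 'b': node 6→7  ** P2@[52:53]
i=54 'b': node 7→2 ·f
i=55 'a': node 2→3
i=56 'a': node 3→4
i=57 'b': node 4→5  ** P1@[54:57],P2@[56:57]
i=58 'c': node 5→0 ·f
i=59 'b': node 0→2
i=60 'a': node 2→3
i=61 'a': node 3→4
i=62 'b': node 4→5  ** P1@[59:62],P2@[61:62]
i=63 'd': node 5→1 ·f  ** P0@[63:63]
i=64 'b': node 1→2 ·f
i=65 'b': node 2→2 ·f
i=66 'a': node 2→3
i=67 'b': node 3→7 ·f  ** P2@[66:67]
i=68 'd': node 7→1 ·f  ** P0@[68:68]
i=69 'b': node 1→2 ·f

All matches (sorted): [[6,0],[8,0],[9,0],[10,0],[12,2],[15,0],[18,2],[19,0],[21,2],[22,0],[24,2],[27,1],[27,2],[28,0],[30,0],[36,1],[36,2],[38,2],[50,1],[50,2],[53,2],[57,1],[57,2],[62,1],[62,2],[63,0],[67,2],[68,0]]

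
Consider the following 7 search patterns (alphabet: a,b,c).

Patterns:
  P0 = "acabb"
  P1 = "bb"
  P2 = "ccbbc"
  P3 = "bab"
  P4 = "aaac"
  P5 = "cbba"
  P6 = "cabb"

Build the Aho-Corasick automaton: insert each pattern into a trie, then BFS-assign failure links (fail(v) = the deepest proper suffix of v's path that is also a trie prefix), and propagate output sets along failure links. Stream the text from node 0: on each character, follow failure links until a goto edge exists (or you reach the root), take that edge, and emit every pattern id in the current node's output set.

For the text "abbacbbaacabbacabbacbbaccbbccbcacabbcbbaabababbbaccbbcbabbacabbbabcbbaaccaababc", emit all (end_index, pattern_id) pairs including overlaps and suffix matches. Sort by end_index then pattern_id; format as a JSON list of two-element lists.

Build automaton:
Trie (insert patterns):
  0='ε' goto a→1 b→6 c→8
  1='a' goto a→15 c→2
  2='ac' goto a→3
  3='aca' goto b→4
  4='acab' goto b→5
  5='acabb' goto ·  [P0 ends]
  6='b' goto a→13 b→7
  7='bb' goto ·  [P1 ends]
  8='c' goto a→21 b→18 c→9
  9='cc' goto b→10
  10='ccb' goto b→11
  11='ccbb' goto c→12
  12='ccbbc' goto ·  [P2 ends]
  13='ba' goto b→14
  14='bab' goto ·  [P3 ends]
  15='aa' goto a→16
  16='aaa' goto c→17
  17='aaac' goto ·  [P4 ends]
  18='cb' goto b→19
  19='cbb' goto a→20
  20='cbba' goto ·  [P5 ends]
  21='ca' goto b→22
  22='cab' goto b→23
  23='cabb' goto ·  [P6 ends]

BFS fail/out derivation:
  fail(1) 'a': from fail(0)=0 chase 'a': 0 ⇒ 0;  out=∅∪out(0)=∅
  fail(6) 'b': from fail(0)=0 chase 'b': 0 ⇒ 0;  out=∅∪out(0)=∅
  fail(8) 'c': from fail(0)=0 chase 'c': 0 ⇒ 0;  out=∅∪out(0)=∅
  fail(2) 'ac': from fail(1)=0 chase 'c': 0 ⇒ 8;  out=∅∪out(8)=∅
  fail(7) 'bb': from fail(6)=0 chase 'b': 0 ⇒ 6;  out={1}∪out(6)={1}
  fail(9) 'cc': from fail(8)=0 chase 'c': 0 ⇒ 8;  out=∅∪out(8)=∅
  fail(13) 'ba': from fail(6)=0 chase 'a': 0 ⇒ 1;  out=∅∪out(1)=∅
  fail(15) 'aa': from fail(1)=0 chase 'a': 0 ⇒ 1;  out=∅∪out(1)=∅
  fail(18) 'cb': from fail(8)=0 chase 'b': 0 ⇒ 6;  out=∅∪out(6)=∅
  fail(21) 'ca': from fail(8)=0 chase 'a': 0 ⇒ 1;  out=∅∪out(1)=∅
  fail(3) 'aca': from fail(2)=8 chase 'a': 8 ⇒ 21;  out=∅∪out(21)=∅
  fail(10) 'ccb': from fail(9)=8 chase 'b': 8 ⇒ 18;  out=∅∪out(18)=∅
  fail(14) 'bab': from fail(13)=1 chase 'b': 1→0 ⇒ 6;  out={3}∪out(6)={3}
  fail(16) 'aaa': from fail(15)=1 chase 'a': 1 ⇒ 15;  out=∅∪out(15)=∅
  fail(19) 'cbb': from fail(18)=6 chase 'b': 6 ⇒ 7;  out=∅∪out(7)={1}
  fail(22) 'cab': from fail(21)=1 chase 'b': 1→0 ⇒ 6;  out=∅∪out(6)=∅
  fail(4) 'acab': from fail(3)=21 chase 'b': 21 ⇒ 22;  out=∅∪out(22)=∅
  fail(11) 'ccbb': from fail(10)=18 chase 'b': 18 ⇒ 19;  out=∅∪out(19)={1}
  fail(17) 'aaac': from fail(16)=15 chase 'c': 15→1 ⇒ 2;  out={4}∪out(2)={4}
  fail(20) 'cbba': from fail(19)=7 chase 'a': 7→6 ⇒ 13;  out={5}∪out(13)={5}
  fail(23) 'cabb': from fail(22)=6 chase 'b': 6 ⇒ 7;  out={6}∪out(7)={1,6}
  fail(5) 'acabb': from fail(4)=22 chase 'b': 22 ⇒ 23;  out={0}∪out(23)={0,1,6}
  fail(12) 'ccbbc': from fail(11)=19 chase 'c': 19→7→6→0 ⇒ 8;  out={2}∪out(8)={2}

Text stream:
i=0 'a': node 0→1
i=1 'b': node 1→6 (via fail)
i=2 'b': node 6→7  emit P1@[1:2]
i=3 'a': node 7→13 (via fail)
i=4 'c': node 13→2 (via fail)
i=5 'b': node 2→18 (via fail)
i=6 'b': node 18→19  emit P1@[5:6]
i=7 'a': node 19→20  emit P5@[4:7]
i=8 'a': node 20→15 (via fail)
i=9 'c': node 15→2 (via fail)
i=10 'a': node 2→3
i=11 'b': node 3→4
i=12 'b': node 4→5  emit P0@[8:12],P1@[11:12],P6@[9:12]
i=13 'a': node 5→13 (via fail)
i=14 'c': node 13→2 (via fail)
i=15 'a': node 2→3
i=16 'b': node 3→4
i=17 'b': node 4→5  emit P0@[13:17],P1@[16:17],P6@[14:17]
i=18 'a': node 5→13 (via fail)
i=19 'c': node 13→2 (via fail)
i=20 'b': node 2→18 (via fail)
i=21 'b': node 18→19  emit P1@[20:21]
i=22 'a': node 19→20  emit P5@[19:22]
i=23 'c': node 20→2 (via fail)
i=24 'c': node 2→9 (via fail)
i=25 'b': node 9→10
i=26 'b': node 10→11  emit P1@[25:26]
i=27 'c': node 11→12  emit P2@[23:27]
i=28 'c': node 12→9 (via fail)
i=29 'b': node 9→10
i=30 'c': node 10→8 (via fail)
i=31 'a': node 8→21
i=32 'c': node 21→2 (via fail)
i=33 'a': node 2→3
i=34 'b': node 3→4
i=35 'b': node 4→5  emit P0@[31:35],P1@[34:35],P6@[32:35]
i=36 'c': node 5→8 (via fail)
i=37 'b': node 8→18
i=38 'b': node 18→19  emit P1@[37:38]
i=39 'a': node 19→20  emit P5@[36:39]
i=40 'a': node 20→15 (via fail)
i=41 'b': node 15→6 (via fail)
i=42 'a': node 6→13
i=43 'b': node 13→14  emit P3@[41:43]
i=44 'a': node 14→13 (via fail)
i=45 'b': node 13→14  emit P3@[43:45]
i=46 'b': node 14→7 (via fail)  emit P1@[45:46]
i=47 'b': node 7→7 (via fail)  emit P1@[46:47]
i=48 'a': node 7→13 (via fail)
i=49 'c': node 13→2 (via fail)
i=50 'c': node 2→9 (via fail)
i=51 'b': node 9→10
i=52 'b': node 10→11  emit P1@[51:52]
i=53 'c': node 11→12  emit P2@[49:53]
i=54 'b': node 12→18 (via fail)
i=55 'a': node 18→13 (via fail)
i=56 'b': node 13→14  emit P3@[54:56]
i=57 'b': node 14→7 (via fail)  emit P1@[56:57]
i=58 'a': node 7→13 (via fail)
i=59 'c': node 13→2 (via fail)
i=60 'a': node 2→3
i=61 'b': node 3→4
i=62 'b': node 4→5  emit P0@[58:62],P1@[61:62],P6@[59:62]
i=63 'b': node 5→7 (via fail)  emit P1@[62:63]
i=64 'a': node 7→13 (via fail)
i=65 'b': node 13→14  emit P3@[63:65]
i=66 'c': node 14→8 (via fail)
i=67 'b': node 8→18
i=68 'b': node 18→19  emit P1@[67:68]
i=69 'a': node 19→20  emit P5@[66:69]
i=70 'a': node 20→15 (via fail)
i=71 'c': node 15→2 (via fail)
i=72 'c': node 2→9 (via fail)
i=73 'a': node 9→21 (via fail)
i=74 'a': node 21→15 (via fail)
i=75 'b': node 15→6 (via fail)
i=76 'a': node 6→13
i=77 'b': node 13→14  emit P3@[75:77]
i=78 'c': node 14→8 (via fail)

Matches: [[2,1],[6,1],[7,5],[12,0],[12,1],[12,6],[17,0],[17,1],[17,6],[21,1],[22,5],[26,1],[27,2],[35,0],[35,1],[35,6],[38,1],[39,5],[43,3],[45,3],[46,1],[47,1],[52,1],[53,2],[56,3],[57,1],[62,0],[62,1],[62,6],[63,1],[65,3],[68,1],[69,5],[77,3]]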